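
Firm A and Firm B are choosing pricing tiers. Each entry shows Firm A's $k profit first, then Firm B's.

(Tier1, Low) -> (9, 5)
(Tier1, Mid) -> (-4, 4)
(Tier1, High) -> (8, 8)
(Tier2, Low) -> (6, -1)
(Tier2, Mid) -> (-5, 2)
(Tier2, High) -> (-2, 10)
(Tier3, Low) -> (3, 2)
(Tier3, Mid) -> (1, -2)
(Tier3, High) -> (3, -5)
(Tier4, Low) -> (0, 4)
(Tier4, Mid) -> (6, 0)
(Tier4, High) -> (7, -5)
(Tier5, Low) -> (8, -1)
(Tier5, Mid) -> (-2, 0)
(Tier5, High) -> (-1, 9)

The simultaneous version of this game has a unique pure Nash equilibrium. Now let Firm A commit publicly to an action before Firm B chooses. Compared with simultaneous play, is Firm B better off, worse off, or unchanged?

unchanged

Backward induction with Firm A moving first.
- Tier1: BR = High, leader payoff 8.
- Tier2: BR = High, leader payoff -2.
- Tier3: BR = Low, leader payoff 3.
- Tier4: BR = Low, leader payoff 0.
- Tier5: BR = High, leader payoff -1.
Maximizing over 8, -2, 3, 0, -1, Firm A chooses Tier1. Subgame-perfect outcome: (Tier1, High) with payoffs (8, 8).
For the simultaneous game, intersect best replies.
Firm A's best replies: Low→Tier1; Mid→Tier4; High→Tier1.
Firm B's best replies: Tier1→High; Tier2→High; Tier3→Low; Tier4→Low; Tier5→High.
The unique mutual best reply is (Tier1, High), giving (8, 8).
Firm B earns 8 sequentially versus 8 at the Nash outcome: unchanged.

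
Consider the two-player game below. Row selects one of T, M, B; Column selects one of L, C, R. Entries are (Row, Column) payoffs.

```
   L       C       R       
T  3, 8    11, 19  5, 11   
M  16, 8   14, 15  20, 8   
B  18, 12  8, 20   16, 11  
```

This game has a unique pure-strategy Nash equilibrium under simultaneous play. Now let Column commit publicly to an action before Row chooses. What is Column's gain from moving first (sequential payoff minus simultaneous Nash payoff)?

Solve by backward induction (Column leads).
- L → Row plays B (best of 3, 16, 18); Column gets 12.
- C → Row plays M (best of 11, 14, 8); Column gets 15.
- R → Row plays M (best of 5, 20, 16); Column gets 8.
Among 12, 15, 8, the best is 15 at C. Subgame-perfect outcome: (M, C) with payoffs (14, 15).
Now find the simultaneous Nash equilibrium.
Row's best replies: L→B; C→M; R→M.
Column's best replies: T→C; M→C; B→C.
The unique mutual best reply is (M, C), giving (14, 15).
Column's commitment gain: 15 − 15 = 0.

0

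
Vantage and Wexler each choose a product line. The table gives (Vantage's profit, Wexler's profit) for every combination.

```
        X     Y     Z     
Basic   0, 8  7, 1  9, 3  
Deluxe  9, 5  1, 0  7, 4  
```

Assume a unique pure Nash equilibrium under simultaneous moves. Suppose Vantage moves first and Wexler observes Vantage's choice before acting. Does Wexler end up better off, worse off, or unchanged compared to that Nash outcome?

Work backward from Wexler's decision.
- Basic: BR = X, leader payoff 0.
- Deluxe: BR = X, leader payoff 9.
Maximizing over 0, 9, Vantage chooses Deluxe. Subgame-perfect outcome: (Deluxe, X) with payoffs (9, 5).
For the simultaneous game, intersect best replies.
Vantage's best replies: X→Deluxe; Y→Basic; Z→Basic.
Wexler's best replies: Basic→X; Deluxe→X.
Only (Deluxe, X) has each player best-responding; Nash payoffs (9, 5).
Wexler earns 5 sequentially versus 5 at the Nash outcome: unchanged.

unchanged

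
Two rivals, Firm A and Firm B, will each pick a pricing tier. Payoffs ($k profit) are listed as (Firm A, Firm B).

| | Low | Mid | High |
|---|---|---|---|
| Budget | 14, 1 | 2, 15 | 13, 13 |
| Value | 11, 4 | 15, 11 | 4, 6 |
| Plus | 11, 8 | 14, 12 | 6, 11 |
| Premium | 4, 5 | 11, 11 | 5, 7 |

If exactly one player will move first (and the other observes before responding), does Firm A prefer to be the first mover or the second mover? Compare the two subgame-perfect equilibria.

If Firm A leads: Firm B's best replies are Budget→Mid, Value→Mid, Plus→Mid, Premium→Mid; Firm A's induced payoffs 2, 15, 14, 11; outcome (Value, Mid), payoffs (15, 11).
If Firm B leads: Firm A's best replies are Low→Budget, Mid→Value, High→Budget; Firm B's induced payoffs 1, 11, 13; outcome (Budget, High), payoffs (13, 13).
Firm A gets 15 moving first and 13 moving second, so Firm A prefers to move first.

first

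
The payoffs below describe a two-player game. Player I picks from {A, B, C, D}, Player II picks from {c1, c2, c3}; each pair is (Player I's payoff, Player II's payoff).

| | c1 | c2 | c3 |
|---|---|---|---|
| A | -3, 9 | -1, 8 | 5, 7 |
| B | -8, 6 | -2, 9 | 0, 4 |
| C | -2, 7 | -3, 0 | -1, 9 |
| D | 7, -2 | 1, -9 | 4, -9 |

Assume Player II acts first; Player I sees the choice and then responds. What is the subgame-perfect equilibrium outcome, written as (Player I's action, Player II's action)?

Player I best-responds to each possible Player II move:
- c1: Player I compares -3, -8, -2, 7 and picks D; Player II would get -2.
- c2: Player I compares -1, -2, -3, 1 and picks D; Player II would get -9.
- c3: Player I compares 5, 0, -1, 4 and picks A; Player II would get 7.
Among -2, -9, 7, the best is 7 at c3. Subgame-perfect outcome: (A, c3) with payoffs (5, 7).

(A, c3)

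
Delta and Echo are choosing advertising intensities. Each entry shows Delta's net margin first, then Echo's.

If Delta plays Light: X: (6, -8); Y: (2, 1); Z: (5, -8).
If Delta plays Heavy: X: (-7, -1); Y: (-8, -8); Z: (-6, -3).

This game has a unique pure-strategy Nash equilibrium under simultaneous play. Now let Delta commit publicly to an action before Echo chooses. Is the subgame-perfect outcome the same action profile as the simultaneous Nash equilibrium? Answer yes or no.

yes

Backward induction with Delta moving first.
- Light: Echo compares -8, 1, -8 and picks Y; Delta would get 2.
- Heavy: Echo compares -1, -8, -3 and picks X; Delta would get -7.
Maximizing over 2, -7, Delta chooses Light. Subgame-perfect outcome: (Light, Y) with payoffs (2, 1).
Now find the simultaneous Nash equilibrium.
Delta's best replies: X→Light; Y→Light; Z→Light.
Echo's best replies: Light→Y; Heavy→X.
Only (Light, Y) has each player best-responding; Nash payoffs (2, 1).
Sequential outcome (Light, Y) coincides with the Nash profile (Light, Y).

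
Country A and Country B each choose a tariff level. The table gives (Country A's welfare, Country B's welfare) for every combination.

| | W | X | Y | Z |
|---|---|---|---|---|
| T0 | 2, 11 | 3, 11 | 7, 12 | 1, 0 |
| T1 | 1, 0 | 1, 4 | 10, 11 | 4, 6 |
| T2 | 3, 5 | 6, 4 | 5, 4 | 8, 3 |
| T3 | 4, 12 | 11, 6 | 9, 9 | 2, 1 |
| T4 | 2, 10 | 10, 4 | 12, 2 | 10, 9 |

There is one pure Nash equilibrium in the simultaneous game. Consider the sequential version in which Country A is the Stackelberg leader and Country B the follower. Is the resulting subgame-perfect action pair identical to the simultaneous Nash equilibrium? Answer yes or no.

Country B best-responds to each possible Country A move:
- T0: BR = Y, leader payoff 7.
- T1: BR = Y, leader payoff 10.
- T2: BR = W, leader payoff 3.
- T3: BR = W, leader payoff 4.
- T4: BR = W, leader payoff 2.
Maximizing over 7, 10, 3, 4, 2, Country A chooses T1. Subgame-perfect outcome: (T1, Y) with payoffs (10, 11).
Now find the simultaneous Nash equilibrium.
Country A's best replies: W→T3; X→T3; Y→T4; Z→T4.
Country B's best replies: T0→Y; T1→Y; T2→W; T3→W; T4→W.
Only (T3, W) has each player best-responding; Nash payoffs (4, 12).
Sequential outcome (T1, Y) differs from the Nash profile (T3, W).

no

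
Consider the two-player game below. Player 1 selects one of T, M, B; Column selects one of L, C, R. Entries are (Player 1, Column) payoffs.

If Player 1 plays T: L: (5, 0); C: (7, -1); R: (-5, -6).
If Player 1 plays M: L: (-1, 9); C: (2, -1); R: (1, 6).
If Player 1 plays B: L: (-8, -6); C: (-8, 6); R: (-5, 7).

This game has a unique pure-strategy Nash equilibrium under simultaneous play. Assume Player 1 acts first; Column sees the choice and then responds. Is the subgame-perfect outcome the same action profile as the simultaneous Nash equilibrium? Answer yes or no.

Work backward from Column's decision.
- T: Column compares 0, -1, -6 and picks L; Player 1 would get 5.
- M: Column compares 9, -1, 6 and picks L; Player 1 would get -1.
- B: Column compares -6, 6, 7 and picks R; Player 1 would get -5.
Player 1's induced payoffs are 5, -1, -5, so Player 1 commits to T. Subgame-perfect outcome: (T, L) with payoffs (5, 0).
For the simultaneous game, intersect best replies.
Player 1's best replies: L→T; C→T; R→M.
Column's best replies: T→L; M→L; B→R.
The unique mutual best reply is (T, L), giving (5, 0).
Sequential outcome (T, L) coincides with the Nash profile (T, L).

yes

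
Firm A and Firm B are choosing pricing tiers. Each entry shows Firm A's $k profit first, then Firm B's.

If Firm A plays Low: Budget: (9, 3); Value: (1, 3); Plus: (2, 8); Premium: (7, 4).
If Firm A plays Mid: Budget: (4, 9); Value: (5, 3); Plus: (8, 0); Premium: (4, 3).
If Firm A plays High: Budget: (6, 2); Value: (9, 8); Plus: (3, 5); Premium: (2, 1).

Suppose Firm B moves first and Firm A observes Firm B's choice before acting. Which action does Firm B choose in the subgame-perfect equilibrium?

Value

Work backward from Firm A's decision.
- Budget: Firm A compares 9, 4, 6 and picks Low; Firm B would get 3.
- Value: Firm A compares 1, 5, 9 and picks High; Firm B would get 8.
- Plus: Firm A compares 2, 8, 3 and picks Mid; Firm B would get 0.
- Premium: Firm A compares 7, 4, 2 and picks Low; Firm B would get 4.
Firm B's induced payoffs are 3, 8, 0, 4, so Firm B commits to Value. Subgame-perfect outcome: (High, Value) with payoffs (9, 8).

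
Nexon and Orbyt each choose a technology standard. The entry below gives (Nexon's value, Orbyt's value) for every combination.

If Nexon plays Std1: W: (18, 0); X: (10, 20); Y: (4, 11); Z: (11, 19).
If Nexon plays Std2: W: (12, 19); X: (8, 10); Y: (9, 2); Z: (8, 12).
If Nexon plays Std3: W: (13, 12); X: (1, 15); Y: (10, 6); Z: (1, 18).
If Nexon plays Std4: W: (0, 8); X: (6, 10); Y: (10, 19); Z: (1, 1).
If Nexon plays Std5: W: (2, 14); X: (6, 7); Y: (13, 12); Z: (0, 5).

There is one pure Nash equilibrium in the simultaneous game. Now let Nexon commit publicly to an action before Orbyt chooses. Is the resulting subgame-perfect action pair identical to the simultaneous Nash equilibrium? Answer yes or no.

Work backward from Orbyt's decision.
- Std1 → Orbyt plays X (best of 0, 20, 11, 19); Nexon gets 10.
- Std2 → Orbyt plays W (best of 19, 10, 2, 12); Nexon gets 12.
- Std3 → Orbyt plays Z (best of 12, 15, 6, 18); Nexon gets 1.
- Std4 → Orbyt plays Y (best of 8, 10, 19, 1); Nexon gets 10.
- Std5 → Orbyt plays W (best of 14, 7, 12, 5); Nexon gets 2.
Nexon's induced payoffs are 10, 12, 1, 10, 2, so Nexon commits to Std2. Subgame-perfect outcome: (Std2, W) with payoffs (12, 19).
For the simultaneous game, intersect best replies.
Nexon's best replies: W→Std1; X→Std1; Y→Std5; Z→Std1.
Orbyt's best replies: Std1→X; Std2→W; Std3→Z; Std4→Y; Std5→W.
Only (Std1, X) has each player best-responding; Nash payoffs (10, 20).
Sequential outcome (Std2, W) differs from the Nash profile (Std1, X).

no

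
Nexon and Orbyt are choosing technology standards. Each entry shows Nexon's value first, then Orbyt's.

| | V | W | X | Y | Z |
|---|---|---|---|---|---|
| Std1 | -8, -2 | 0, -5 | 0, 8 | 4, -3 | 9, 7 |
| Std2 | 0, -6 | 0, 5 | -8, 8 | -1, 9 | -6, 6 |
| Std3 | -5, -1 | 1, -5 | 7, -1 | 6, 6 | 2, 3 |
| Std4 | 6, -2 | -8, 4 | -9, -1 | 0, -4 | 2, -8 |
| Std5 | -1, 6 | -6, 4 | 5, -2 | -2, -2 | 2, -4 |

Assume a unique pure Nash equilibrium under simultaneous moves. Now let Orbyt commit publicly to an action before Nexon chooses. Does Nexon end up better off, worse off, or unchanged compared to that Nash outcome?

Solve by backward induction (Orbyt leads).
- V → Nexon plays Std4 (best of -8, 0, -5, 6, -1); Orbyt gets -2.
- W → Nexon plays Std3 (best of 0, 0, 1, -8, -6); Orbyt gets -5.
- X → Nexon plays Std3 (best of 0, -8, 7, -9, 5); Orbyt gets -1.
- Y → Nexon plays Std3 (best of 4, -1, 6, 0, -2); Orbyt gets 6.
- Z → Nexon plays Std1 (best of 9, -6, 2, 2, 2); Orbyt gets 7.
Among -2, -5, -1, 6, 7, the best is 7 at Z. Subgame-perfect outcome: (Std1, Z) with payoffs (9, 7).
Under simultaneous play:
Nexon's best replies: V→Std4; W→Std3; X→Std3; Y→Std3; Z→Std1.
Orbyt's best replies: Std1→X; Std2→Y; Std3→Y; Std4→W; Std5→V.
Only (Std3, Y) has each player best-responding; Nash payoffs (6, 6).
Nexon earns 9 sequentially versus 6 at the Nash outcome: better off.

better off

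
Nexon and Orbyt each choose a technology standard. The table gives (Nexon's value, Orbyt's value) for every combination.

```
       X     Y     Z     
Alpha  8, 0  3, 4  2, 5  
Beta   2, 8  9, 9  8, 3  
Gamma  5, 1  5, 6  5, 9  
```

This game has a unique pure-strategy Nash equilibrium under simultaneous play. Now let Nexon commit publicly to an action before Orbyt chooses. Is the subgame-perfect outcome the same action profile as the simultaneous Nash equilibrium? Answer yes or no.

Orbyt best-responds to each possible Nexon move:
- Alpha: Orbyt compares 0, 4, 5 and picks Z; Nexon would get 2.
- Beta: Orbyt compares 8, 9, 3 and picks Y; Nexon would get 9.
- Gamma: Orbyt compares 1, 6, 9 and picks Z; Nexon would get 5.
Nexon's induced payoffs are 2, 9, 5, so Nexon commits to Beta. Subgame-perfect outcome: (Beta, Y) with payoffs (9, 9).
For the simultaneous game, intersect best replies.
Nexon's best replies: X→Alpha; Y→Beta; Z→Beta.
Orbyt's best replies: Alpha→Z; Beta→Y; Gamma→Z.
The unique mutual best reply is (Beta, Y), giving (9, 9).
Sequential outcome (Beta, Y) coincides with the Nash profile (Beta, Y).

yes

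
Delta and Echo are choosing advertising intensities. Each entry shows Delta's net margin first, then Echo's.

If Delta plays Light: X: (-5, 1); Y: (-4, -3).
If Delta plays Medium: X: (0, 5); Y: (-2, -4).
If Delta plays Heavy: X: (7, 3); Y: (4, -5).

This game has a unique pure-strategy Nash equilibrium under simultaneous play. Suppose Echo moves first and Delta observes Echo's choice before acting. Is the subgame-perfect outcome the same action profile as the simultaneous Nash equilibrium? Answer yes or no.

Delta best-responds to each possible Echo move:
- X: Delta compares -5, 0, 7 and picks Heavy; Echo would get 3.
- Y: Delta compares -4, -2, 4 and picks Heavy; Echo would get -5.
Among 3, -5, the best is 3 at X. Subgame-perfect outcome: (Heavy, X) with payoffs (7, 3).
Now find the simultaneous Nash equilibrium.
Delta's best replies: X→Heavy; Y→Heavy.
Echo's best replies: Light→X; Medium→X; Heavy→X.
Only (Heavy, X) has each player best-responding; Nash payoffs (7, 3).
Sequential outcome (Heavy, X) coincides with the Nash profile (Heavy, X).

yes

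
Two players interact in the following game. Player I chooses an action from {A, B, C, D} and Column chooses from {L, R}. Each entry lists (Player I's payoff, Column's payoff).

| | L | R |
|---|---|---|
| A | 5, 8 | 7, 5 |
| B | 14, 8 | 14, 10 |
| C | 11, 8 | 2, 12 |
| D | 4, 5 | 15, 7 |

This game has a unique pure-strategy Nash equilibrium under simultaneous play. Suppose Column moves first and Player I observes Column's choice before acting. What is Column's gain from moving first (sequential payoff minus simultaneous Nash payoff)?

Backward induction with Column moving first.
- L → Player I plays B (best of 5, 14, 11, 4); Column gets 8.
- R → Player I plays D (best of 7, 14, 2, 15); Column gets 7.
Column's induced payoffs are 8, 7, so Column commits to L. Subgame-perfect outcome: (B, L) with payoffs (14, 8).
Under simultaneous play:
Player I's best replies: L→B; R→D.
Column's best replies: A→L; B→R; C→R; D→R.
Only (D, R) has each player best-responding; Nash payoffs (15, 7).
Column's commitment gain: 8 − 7 = 1.

1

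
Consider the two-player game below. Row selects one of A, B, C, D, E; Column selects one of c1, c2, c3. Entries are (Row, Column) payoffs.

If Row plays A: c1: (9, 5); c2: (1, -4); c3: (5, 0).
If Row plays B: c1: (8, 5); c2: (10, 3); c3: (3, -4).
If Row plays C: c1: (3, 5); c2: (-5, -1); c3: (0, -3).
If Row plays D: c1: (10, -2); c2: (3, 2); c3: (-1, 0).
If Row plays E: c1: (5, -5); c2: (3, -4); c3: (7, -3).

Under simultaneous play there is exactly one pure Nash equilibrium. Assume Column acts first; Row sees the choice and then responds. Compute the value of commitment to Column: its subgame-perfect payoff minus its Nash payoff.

Work backward from Row's decision.
- c1: Row compares 9, 8, 3, 10, 5 and picks D; Column would get -2.
- c2: Row compares 1, 10, -5, 3, 3 and picks B; Column would get 3.
- c3: Row compares 5, 3, 0, -1, 7 and picks E; Column would get -3.
Maximizing over -2, 3, -3, Column chooses c2. Subgame-perfect outcome: (B, c2) with payoffs (10, 3).
Now find the simultaneous Nash equilibrium.
Row's best replies: c1→D; c2→B; c3→E.
Column's best replies: A→c1; B→c1; C→c1; D→c2; E→c3.
The unique mutual best reply is (E, c3), giving (7, -3).
Column's commitment gain: 3 − -3 = 6.

6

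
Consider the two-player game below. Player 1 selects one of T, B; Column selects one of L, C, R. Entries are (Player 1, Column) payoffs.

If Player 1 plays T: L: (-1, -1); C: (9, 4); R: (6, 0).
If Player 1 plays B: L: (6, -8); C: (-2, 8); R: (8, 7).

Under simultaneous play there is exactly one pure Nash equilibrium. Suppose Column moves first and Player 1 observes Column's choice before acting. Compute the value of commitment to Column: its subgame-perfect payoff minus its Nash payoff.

3

Solve by backward induction (Column leads).
- L: Player 1 compares -1, 6 and picks B; Column would get -8.
- C: Player 1 compares 9, -2 and picks T; Column would get 4.
- R: Player 1 compares 6, 8 and picks B; Column would get 7.
Maximizing over -8, 4, 7, Column chooses R. Subgame-perfect outcome: (B, R) with payoffs (8, 7).
Now find the simultaneous Nash equilibrium.
Player 1's best replies: L→B; C→T; R→B.
Column's best replies: T→C; B→C.
Only (T, C) has each player best-responding; Nash payoffs (9, 4).
Column's commitment gain: 7 − 4 = 3.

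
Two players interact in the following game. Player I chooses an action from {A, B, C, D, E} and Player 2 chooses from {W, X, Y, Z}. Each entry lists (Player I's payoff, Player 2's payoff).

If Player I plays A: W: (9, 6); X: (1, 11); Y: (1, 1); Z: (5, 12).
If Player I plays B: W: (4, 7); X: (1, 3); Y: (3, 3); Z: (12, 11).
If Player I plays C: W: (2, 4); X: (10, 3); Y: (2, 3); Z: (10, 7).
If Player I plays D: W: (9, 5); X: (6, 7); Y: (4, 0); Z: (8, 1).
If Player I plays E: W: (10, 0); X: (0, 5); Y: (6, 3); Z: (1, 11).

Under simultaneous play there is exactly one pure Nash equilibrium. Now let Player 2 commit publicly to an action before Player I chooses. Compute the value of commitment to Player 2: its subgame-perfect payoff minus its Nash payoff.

0

Player I best-responds to each possible Player 2 move:
- W: Player I compares 9, 4, 2, 9, 10 and picks E; Player 2 would get 0.
- X: Player I compares 1, 1, 10, 6, 0 and picks C; Player 2 would get 3.
- Y: Player I compares 1, 3, 2, 4, 6 and picks E; Player 2 would get 3.
- Z: Player I compares 5, 12, 10, 8, 1 and picks B; Player 2 would get 11.
Among 0, 3, 3, 11, the best is 11 at Z. Subgame-perfect outcome: (B, Z) with payoffs (12, 11).
For the simultaneous game, intersect best replies.
Player I's best replies: W→E; X→C; Y→E; Z→B.
Player 2's best replies: A→Z; B→Z; C→Z; D→X; E→Z.
The unique mutual best reply is (B, Z), giving (12, 11).
Player 2's commitment gain: 11 − 11 = 0.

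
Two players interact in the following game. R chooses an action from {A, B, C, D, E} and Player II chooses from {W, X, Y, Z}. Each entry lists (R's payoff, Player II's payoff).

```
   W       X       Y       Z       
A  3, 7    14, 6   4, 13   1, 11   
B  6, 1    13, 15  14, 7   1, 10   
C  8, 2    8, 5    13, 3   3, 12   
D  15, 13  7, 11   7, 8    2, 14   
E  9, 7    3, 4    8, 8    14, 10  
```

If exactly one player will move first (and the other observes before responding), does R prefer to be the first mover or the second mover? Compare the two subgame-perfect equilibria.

If R leads: Player II's best replies are A→Y, B→X, C→Z, D→Z, E→Z; R's induced payoffs 4, 13, 3, 2, 14; outcome (E, Z), payoffs (14, 10).
If Player II leads: R's best replies are W→D, X→A, Y→B, Z→E; Player II's induced payoffs 13, 6, 7, 10; outcome (D, W), payoffs (15, 13).
R gets 14 moving first and 15 moving second, so R prefers to move second.

second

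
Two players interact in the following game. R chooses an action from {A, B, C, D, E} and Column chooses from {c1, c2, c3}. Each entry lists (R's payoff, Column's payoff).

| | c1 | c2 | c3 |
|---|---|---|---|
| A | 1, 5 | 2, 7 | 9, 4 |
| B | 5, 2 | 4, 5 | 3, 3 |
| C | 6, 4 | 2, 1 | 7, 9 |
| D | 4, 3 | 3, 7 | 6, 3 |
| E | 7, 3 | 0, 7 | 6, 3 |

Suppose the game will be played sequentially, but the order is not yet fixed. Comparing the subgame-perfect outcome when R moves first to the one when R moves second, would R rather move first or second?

first

If R leads: Column's best replies are A→c2, B→c2, C→c3, D→c2, E→c2; R's induced payoffs 2, 4, 7, 3, 0; outcome (C, c3), payoffs (7, 9).
If Column leads: R's best replies are c1→E, c2→B, c3→A; Column's induced payoffs 3, 5, 4; outcome (B, c2), payoffs (4, 5).
R gets 7 moving first and 4 moving second, so R prefers to move first.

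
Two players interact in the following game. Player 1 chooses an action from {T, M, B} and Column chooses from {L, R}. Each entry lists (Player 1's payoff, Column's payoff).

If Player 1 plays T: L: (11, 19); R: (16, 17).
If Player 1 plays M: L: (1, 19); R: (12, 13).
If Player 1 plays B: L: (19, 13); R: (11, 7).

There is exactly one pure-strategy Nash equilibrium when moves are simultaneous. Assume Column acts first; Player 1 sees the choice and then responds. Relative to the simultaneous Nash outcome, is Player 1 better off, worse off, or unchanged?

worse off

Work backward from Player 1's decision.
- L → Player 1 plays B (best of 11, 1, 19); Column gets 13.
- R → Player 1 plays T (best of 16, 12, 11); Column gets 17.
Among 13, 17, the best is 17 at R. Subgame-perfect outcome: (T, R) with payoffs (16, 17).
For the simultaneous game, intersect best replies.
Player 1's best replies: L→B; R→T.
Column's best replies: T→L; M→L; B→L.
The unique mutual best reply is (B, L), giving (19, 13).
Player 1 earns 16 sequentially versus 19 at the Nash outcome: worse off.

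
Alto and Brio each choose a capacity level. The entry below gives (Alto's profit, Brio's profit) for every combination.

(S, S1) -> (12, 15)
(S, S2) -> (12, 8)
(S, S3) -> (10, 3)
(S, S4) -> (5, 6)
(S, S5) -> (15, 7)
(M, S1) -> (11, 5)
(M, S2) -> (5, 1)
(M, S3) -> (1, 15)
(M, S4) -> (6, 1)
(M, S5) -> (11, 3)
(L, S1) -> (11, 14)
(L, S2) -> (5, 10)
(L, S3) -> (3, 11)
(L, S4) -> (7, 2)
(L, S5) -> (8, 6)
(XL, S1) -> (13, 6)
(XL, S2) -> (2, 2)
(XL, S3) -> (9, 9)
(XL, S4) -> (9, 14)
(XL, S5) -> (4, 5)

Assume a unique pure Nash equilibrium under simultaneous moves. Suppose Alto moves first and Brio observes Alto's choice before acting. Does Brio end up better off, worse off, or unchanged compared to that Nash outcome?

better off

Solve by backward induction (Alto leads).
- S → Brio plays S1 (best of 15, 8, 3, 6, 7); Alto gets 12.
- M → Brio plays S3 (best of 5, 1, 15, 1, 3); Alto gets 1.
- L → Brio plays S1 (best of 14, 10, 11, 2, 6); Alto gets 11.
- XL → Brio plays S4 (best of 6, 2, 9, 14, 5); Alto gets 9.
Maximizing over 12, 1, 11, 9, Alto chooses S. Subgame-perfect outcome: (S, S1) with payoffs (12, 15).
Under simultaneous play:
Alto's best replies: S1→XL; S2→S; S3→S; S4→XL; S5→S.
Brio's best replies: S→S1; M→S3; L→S1; XL→S4.
Only (XL, S4) has each player best-responding; Nash payoffs (9, 14).
Brio earns 15 sequentially versus 14 at the Nash outcome: better off.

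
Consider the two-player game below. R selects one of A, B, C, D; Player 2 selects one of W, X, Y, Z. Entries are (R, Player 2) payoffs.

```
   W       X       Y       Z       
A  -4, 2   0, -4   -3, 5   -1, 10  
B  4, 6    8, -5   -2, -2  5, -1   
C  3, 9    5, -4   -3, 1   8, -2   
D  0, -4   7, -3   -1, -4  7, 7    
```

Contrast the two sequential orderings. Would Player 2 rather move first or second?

second

If R leads: Player 2's best replies are A→Z, B→W, C→W, D→Z; R's induced payoffs -1, 4, 3, 7; outcome (D, Z), payoffs (7, 7).
If Player 2 leads: R's best replies are W→B, X→B, Y→D, Z→C; Player 2's induced payoffs 6, -5, -4, -2; outcome (B, W), payoffs (4, 6).
Player 2 gets 6 moving first and 7 moving second, so Player 2 prefers to move second.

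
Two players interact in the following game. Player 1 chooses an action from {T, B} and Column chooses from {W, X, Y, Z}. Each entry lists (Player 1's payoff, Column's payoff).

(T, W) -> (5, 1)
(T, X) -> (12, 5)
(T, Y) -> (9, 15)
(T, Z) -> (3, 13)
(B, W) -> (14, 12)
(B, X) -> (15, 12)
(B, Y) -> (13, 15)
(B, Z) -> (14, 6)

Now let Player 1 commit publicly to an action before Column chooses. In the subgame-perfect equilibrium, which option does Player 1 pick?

B

Backward induction with Player 1 moving first.
- T → Column plays Y (best of 1, 5, 15, 13); Player 1 gets 9.
- B → Column plays Y (best of 12, 12, 15, 6); Player 1 gets 13.
Maximizing over 9, 13, Player 1 chooses B. Subgame-perfect outcome: (B, Y) with payoffs (13, 15).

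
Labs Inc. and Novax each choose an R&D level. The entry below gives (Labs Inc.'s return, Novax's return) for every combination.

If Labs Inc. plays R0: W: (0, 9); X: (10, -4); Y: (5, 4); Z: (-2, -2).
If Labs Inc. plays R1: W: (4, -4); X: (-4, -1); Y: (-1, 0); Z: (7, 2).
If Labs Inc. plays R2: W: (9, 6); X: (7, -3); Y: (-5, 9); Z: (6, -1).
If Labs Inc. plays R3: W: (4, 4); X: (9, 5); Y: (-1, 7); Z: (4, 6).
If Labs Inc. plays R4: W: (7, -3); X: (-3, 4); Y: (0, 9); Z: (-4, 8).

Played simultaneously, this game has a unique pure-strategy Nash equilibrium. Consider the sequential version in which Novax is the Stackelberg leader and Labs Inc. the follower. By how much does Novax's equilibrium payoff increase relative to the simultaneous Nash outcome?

4

Work backward from Labs Inc.'s decision.
- W: BR = R2, leader payoff 6.
- X: BR = R0, leader payoff -4.
- Y: BR = R0, leader payoff 4.
- Z: BR = R1, leader payoff 2.
Maximizing over 6, -4, 4, 2, Novax chooses W. Subgame-perfect outcome: (R2, W) with payoffs (9, 6).
Now find the simultaneous Nash equilibrium.
Labs Inc.'s best replies: W→R2; X→R0; Y→R0; Z→R1.
Novax's best replies: R0→W; R1→Z; R2→Y; R3→Y; R4→Y.
The unique mutual best reply is (R1, Z), giving (7, 2).
Novax's commitment gain: 6 − 2 = 4.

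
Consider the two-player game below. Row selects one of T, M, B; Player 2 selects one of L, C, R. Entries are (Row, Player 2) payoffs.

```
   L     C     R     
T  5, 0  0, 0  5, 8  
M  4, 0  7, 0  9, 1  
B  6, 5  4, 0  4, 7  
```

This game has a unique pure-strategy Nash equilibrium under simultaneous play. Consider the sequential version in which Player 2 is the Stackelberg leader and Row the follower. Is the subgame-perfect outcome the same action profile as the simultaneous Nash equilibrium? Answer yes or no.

Solve by backward induction (Player 2 leads).
- L → Row plays B (best of 5, 4, 6); Player 2 gets 5.
- C → Row plays M (best of 0, 7, 4); Player 2 gets 0.
- R → Row plays M (best of 5, 9, 4); Player 2 gets 1.
Among 5, 0, 1, the best is 5 at L. Subgame-perfect outcome: (B, L) with payoffs (6, 5).
Under simultaneous play:
Row's best replies: L→B; C→M; R→M.
Player 2's best replies: T→R; M→R; B→R.
Only (M, R) has each player best-responding; Nash payoffs (9, 1).
Sequential outcome (B, L) differs from the Nash profile (M, R).

no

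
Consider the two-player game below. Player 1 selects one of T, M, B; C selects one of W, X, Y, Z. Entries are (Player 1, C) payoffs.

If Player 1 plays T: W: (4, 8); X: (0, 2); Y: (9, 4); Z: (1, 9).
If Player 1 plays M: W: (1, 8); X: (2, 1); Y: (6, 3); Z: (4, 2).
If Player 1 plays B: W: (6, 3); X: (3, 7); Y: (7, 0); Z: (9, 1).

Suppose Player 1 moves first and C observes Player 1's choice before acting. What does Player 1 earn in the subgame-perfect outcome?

3

Solve by backward induction (Player 1 leads).
- T: BR = Z, leader payoff 1.
- M: BR = W, leader payoff 1.
- B: BR = X, leader payoff 3.
Maximizing over 1, 1, 3, Player 1 chooses B. Subgame-perfect outcome: (B, X) with payoffs (3, 7).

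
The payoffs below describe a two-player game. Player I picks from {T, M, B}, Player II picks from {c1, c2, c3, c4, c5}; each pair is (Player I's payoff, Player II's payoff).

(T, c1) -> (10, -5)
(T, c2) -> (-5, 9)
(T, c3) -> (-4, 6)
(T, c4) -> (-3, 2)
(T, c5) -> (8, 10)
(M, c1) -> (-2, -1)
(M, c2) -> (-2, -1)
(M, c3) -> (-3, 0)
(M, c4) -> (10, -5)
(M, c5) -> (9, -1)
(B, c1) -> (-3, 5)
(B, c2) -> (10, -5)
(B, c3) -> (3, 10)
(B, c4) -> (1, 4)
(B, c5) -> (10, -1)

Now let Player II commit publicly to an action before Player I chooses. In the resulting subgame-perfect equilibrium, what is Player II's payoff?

10

Player I best-responds to each possible Player II move:
- c1: Player I compares 10, -2, -3 and picks T; Player II would get -5.
- c2: Player I compares -5, -2, 10 and picks B; Player II would get -5.
- c3: Player I compares -4, -3, 3 and picks B; Player II would get 10.
- c4: Player I compares -3, 10, 1 and picks M; Player II would get -5.
- c5: Player I compares 8, 9, 10 and picks B; Player II would get -1.
Among -5, -5, 10, -5, -1, the best is 10 at c3. Subgame-perfect outcome: (B, c3) with payoffs (3, 10).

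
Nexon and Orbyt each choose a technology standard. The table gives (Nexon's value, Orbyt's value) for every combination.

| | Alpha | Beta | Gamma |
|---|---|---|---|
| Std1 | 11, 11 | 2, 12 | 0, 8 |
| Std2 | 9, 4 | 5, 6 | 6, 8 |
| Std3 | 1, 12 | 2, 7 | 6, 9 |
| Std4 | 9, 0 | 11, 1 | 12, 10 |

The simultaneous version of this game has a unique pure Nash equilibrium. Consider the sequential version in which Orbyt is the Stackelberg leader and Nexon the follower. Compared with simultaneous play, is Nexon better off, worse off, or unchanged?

Solve by backward induction (Orbyt leads).
- Alpha → Nexon plays Std1 (best of 11, 9, 1, 9); Orbyt gets 11.
- Beta → Nexon plays Std4 (best of 2, 5, 2, 11); Orbyt gets 1.
- Gamma → Nexon plays Std4 (best of 0, 6, 6, 12); Orbyt gets 10.
Orbyt's induced payoffs are 11, 1, 10, so Orbyt commits to Alpha. Subgame-perfect outcome: (Std1, Alpha) with payoffs (11, 11).
For the simultaneous game, intersect best replies.
Nexon's best replies: Alpha→Std1; Beta→Std4; Gamma→Std4.
Orbyt's best replies: Std1→Beta; Std2→Gamma; Std3→Alpha; Std4→Gamma.
The unique mutual best reply is (Std4, Gamma), giving (12, 10).
Nexon earns 11 sequentially versus 12 at the Nash outcome: worse off.

worse off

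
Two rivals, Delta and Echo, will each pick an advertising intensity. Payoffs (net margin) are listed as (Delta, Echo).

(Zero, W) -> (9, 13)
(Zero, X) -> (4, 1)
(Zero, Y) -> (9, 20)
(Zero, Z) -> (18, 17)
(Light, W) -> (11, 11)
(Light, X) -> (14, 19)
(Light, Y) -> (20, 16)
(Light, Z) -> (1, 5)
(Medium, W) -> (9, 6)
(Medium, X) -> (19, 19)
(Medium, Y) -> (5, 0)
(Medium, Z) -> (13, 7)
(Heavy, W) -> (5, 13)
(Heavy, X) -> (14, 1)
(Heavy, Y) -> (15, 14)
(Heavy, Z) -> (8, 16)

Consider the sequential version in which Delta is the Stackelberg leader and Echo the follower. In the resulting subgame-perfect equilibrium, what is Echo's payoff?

Echo best-responds to each possible Delta move:
- Zero: BR = Y, leader payoff 9.
- Light: BR = X, leader payoff 14.
- Medium: BR = X, leader payoff 19.
- Heavy: BR = Z, leader payoff 8.
Among 9, 14, 19, 8, the best is 19 at Medium. Subgame-perfect outcome: (Medium, X) with payoffs (19, 19).

19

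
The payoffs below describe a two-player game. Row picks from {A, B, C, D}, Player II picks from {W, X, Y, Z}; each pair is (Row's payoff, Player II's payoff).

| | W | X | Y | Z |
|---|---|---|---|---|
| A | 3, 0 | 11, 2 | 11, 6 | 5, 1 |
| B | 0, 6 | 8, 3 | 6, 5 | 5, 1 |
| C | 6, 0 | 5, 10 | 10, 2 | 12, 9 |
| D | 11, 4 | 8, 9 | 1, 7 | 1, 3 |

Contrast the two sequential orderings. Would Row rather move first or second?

second

If Row leads: Player II's best replies are A→Y, B→W, C→X, D→X; Row's induced payoffs 11, 0, 5, 8; outcome (A, Y), payoffs (11, 6).
If Player II leads: Row's best replies are W→D, X→A, Y→A, Z→C; Player II's induced payoffs 4, 2, 6, 9; outcome (C, Z), payoffs (12, 9).
Row gets 11 moving first and 12 moving second, so Row prefers to move second.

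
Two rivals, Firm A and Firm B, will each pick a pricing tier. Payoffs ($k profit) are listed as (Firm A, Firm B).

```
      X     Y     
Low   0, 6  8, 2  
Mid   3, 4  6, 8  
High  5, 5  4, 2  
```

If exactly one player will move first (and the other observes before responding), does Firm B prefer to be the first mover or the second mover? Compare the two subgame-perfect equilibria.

second

If Firm A leads: Firm B's best replies are Low→X, Mid→Y, High→X; Firm A's induced payoffs 0, 6, 5; outcome (Mid, Y), payoffs (6, 8).
If Firm B leads: Firm A's best replies are X→High, Y→Low; Firm B's induced payoffs 5, 2; outcome (High, X), payoffs (5, 5).
Firm B gets 5 moving first and 8 moving second, so Firm B prefers to move second.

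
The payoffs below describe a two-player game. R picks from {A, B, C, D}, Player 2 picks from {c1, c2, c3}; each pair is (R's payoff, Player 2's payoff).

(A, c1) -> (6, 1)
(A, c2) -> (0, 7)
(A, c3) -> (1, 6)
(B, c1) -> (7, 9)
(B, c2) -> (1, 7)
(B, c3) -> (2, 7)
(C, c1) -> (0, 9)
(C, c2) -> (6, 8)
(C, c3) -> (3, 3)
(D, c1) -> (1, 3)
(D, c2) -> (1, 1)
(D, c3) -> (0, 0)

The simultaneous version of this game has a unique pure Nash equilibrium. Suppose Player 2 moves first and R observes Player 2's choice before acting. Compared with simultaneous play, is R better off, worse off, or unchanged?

R best-responds to each possible Player 2 move:
- c1 → R plays B (best of 6, 7, 0, 1); Player 2 gets 9.
- c2 → R plays C (best of 0, 1, 6, 1); Player 2 gets 8.
- c3 → R plays C (best of 1, 2, 3, 0); Player 2 gets 3.
Among 9, 8, 3, the best is 9 at c1. Subgame-perfect outcome: (B, c1) with payoffs (7, 9).
Under simultaneous play:
R's best replies: c1→B; c2→C; c3→C.
Player 2's best replies: A→c2; B→c1; C→c1; D→c1.
Only (B, c1) has each player best-responding; Nash payoffs (7, 9).
R earns 7 sequentially versus 7 at the Nash outcome: unchanged.

unchanged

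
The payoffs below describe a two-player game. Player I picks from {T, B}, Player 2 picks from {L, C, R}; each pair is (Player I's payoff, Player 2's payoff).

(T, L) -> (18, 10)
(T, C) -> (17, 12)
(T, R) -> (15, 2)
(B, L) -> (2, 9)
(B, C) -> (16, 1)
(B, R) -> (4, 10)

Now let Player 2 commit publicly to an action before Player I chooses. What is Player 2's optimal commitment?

Solve by backward induction (Player 2 leads).
- L: Player I compares 18, 2 and picks T; Player 2 would get 10.
- C: Player I compares 17, 16 and picks T; Player 2 would get 12.
- R: Player I compares 15, 4 and picks T; Player 2 would get 2.
Maximizing over 10, 12, 2, Player 2 chooses C. Subgame-perfect outcome: (T, C) with payoffs (17, 12).

C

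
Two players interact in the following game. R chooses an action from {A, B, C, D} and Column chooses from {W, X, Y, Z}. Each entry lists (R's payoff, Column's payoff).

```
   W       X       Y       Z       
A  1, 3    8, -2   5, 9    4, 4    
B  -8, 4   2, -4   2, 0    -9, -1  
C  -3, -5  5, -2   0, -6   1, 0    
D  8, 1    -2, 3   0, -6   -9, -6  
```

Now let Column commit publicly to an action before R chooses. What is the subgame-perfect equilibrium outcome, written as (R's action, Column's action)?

(A, Y)

R best-responds to each possible Column move:
- W: BR = D, leader payoff 1.
- X: BR = A, leader payoff -2.
- Y: BR = A, leader payoff 9.
- Z: BR = A, leader payoff 4.
Maximizing over 1, -2, 9, 4, Column chooses Y. Subgame-perfect outcome: (A, Y) with payoffs (5, 9).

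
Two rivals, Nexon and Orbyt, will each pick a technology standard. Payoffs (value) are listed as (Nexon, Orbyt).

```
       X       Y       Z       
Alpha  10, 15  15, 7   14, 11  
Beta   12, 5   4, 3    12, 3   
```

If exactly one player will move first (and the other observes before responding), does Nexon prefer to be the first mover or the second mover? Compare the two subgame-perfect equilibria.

second

If Nexon leads: Orbyt's best replies are Alpha→X, Beta→X; Nexon's induced payoffs 10, 12; outcome (Beta, X), payoffs (12, 5).
If Orbyt leads: Nexon's best replies are X→Beta, Y→Alpha, Z→Alpha; Orbyt's induced payoffs 5, 7, 11; outcome (Alpha, Z), payoffs (14, 11).
Nexon gets 12 moving first and 14 moving second, so Nexon prefers to move second.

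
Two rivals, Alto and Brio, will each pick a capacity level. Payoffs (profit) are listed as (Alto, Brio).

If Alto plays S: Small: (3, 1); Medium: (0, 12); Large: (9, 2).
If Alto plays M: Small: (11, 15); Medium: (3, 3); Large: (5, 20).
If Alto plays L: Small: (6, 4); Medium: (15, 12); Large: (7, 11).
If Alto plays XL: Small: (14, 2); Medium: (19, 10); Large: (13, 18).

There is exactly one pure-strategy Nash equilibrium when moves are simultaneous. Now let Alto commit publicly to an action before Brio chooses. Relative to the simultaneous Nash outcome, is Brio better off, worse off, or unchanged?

Work backward from Brio's decision.
- S → Brio plays Medium (best of 1, 12, 2); Alto gets 0.
- M → Brio plays Large (best of 15, 3, 20); Alto gets 5.
- L → Brio plays Medium (best of 4, 12, 11); Alto gets 15.
- XL → Brio plays Large (best of 2, 10, 18); Alto gets 13.
Alto's induced payoffs are 0, 5, 15, 13, so Alto commits to L. Subgame-perfect outcome: (L, Medium) with payoffs (15, 12).
Under simultaneous play:
Alto's best replies: Small→XL; Medium→XL; Large→XL.
Brio's best replies: S→Medium; M→Large; L→Medium; XL→Large.
The unique mutual best reply is (XL, Large), giving (13, 18).
Brio earns 12 sequentially versus 18 at the Nash outcome: worse off.

worse off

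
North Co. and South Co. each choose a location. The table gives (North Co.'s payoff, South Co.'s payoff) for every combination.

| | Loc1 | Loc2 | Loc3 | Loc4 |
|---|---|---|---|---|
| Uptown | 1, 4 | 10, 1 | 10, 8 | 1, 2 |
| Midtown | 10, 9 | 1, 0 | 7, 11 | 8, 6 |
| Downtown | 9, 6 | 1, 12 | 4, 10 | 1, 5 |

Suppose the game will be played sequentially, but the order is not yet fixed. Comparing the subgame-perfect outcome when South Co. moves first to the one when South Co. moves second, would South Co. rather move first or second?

If North Co. leads: South Co.'s best replies are Uptown→Loc3, Midtown→Loc3, Downtown→Loc2; North Co.'s induced payoffs 10, 7, 1; outcome (Uptown, Loc3), payoffs (10, 8).
If South Co. leads: North Co.'s best replies are Loc1→Midtown, Loc2→Uptown, Loc3→Uptown, Loc4→Midtown; South Co.'s induced payoffs 9, 1, 8, 6; outcome (Midtown, Loc1), payoffs (10, 9).
South Co. gets 9 moving first and 8 moving second, so South Co. prefers to move first.

first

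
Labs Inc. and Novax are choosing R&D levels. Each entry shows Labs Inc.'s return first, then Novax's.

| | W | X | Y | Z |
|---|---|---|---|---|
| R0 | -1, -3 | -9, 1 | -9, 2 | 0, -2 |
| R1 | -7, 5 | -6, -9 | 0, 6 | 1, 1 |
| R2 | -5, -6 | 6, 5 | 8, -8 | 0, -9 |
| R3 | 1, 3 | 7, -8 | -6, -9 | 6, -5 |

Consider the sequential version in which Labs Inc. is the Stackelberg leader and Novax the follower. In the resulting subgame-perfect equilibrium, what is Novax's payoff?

5

Work backward from Novax's decision.
- R0: BR = Y, leader payoff -9.
- R1: BR = Y, leader payoff 0.
- R2: BR = X, leader payoff 6.
- R3: BR = W, leader payoff 1.
Labs Inc.'s induced payoffs are -9, 0, 6, 1, so Labs Inc. commits to R2. Subgame-perfect outcome: (R2, X) with payoffs (6, 5).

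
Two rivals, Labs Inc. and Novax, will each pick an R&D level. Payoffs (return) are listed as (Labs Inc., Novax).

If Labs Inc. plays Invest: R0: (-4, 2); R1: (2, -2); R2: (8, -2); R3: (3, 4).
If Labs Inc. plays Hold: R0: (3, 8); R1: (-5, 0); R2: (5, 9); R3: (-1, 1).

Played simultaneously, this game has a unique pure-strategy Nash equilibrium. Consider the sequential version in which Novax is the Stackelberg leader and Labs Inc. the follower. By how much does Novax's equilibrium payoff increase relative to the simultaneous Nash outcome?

Labs Inc. best-responds to each possible Novax move:
- R0 → Labs Inc. plays Hold (best of -4, 3); Novax gets 8.
- R1 → Labs Inc. plays Invest (best of 2, -5); Novax gets -2.
- R2 → Labs Inc. plays Invest (best of 8, 5); Novax gets -2.
- R3 → Labs Inc. plays Invest (best of 3, -1); Novax gets 4.
Among 8, -2, -2, 4, the best is 8 at R0. Subgame-perfect outcome: (Hold, R0) with payoffs (3, 8).
Under simultaneous play:
Labs Inc.'s best replies: R0→Hold; R1→Invest; R2→Invest; R3→Invest.
Novax's best replies: Invest→R3; Hold→R2.
The unique mutual best reply is (Invest, R3), giving (3, 4).
Novax's commitment gain: 8 − 4 = 4.

4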